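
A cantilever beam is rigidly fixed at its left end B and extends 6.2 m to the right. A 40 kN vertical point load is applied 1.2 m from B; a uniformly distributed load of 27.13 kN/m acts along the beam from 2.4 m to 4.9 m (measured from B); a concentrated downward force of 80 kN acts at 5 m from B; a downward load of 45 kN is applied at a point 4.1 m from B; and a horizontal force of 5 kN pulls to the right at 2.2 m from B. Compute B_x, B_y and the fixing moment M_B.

Resultant of the distributed load: 27.13 × 2.5 = 67.825 kN at 3.65 m from B.
ΣF_x = 0: B_x + 5 = 0 → B_x = -5.000 kN.
ΣF_y = 0: B_y − 40 − 27.13·2.5 − 80 − 45 = 0 → B_y = 232.8 kN.
ΣM about B: M_B − 40·1.2 − (27.13·2.5)·3.65 − 80·5 − 45·4.1 = 0 → M_B = 880.1 kN·m.

B_x = -5.000 kN, B_y = 232.8 kN, M_B = 880.1 kN·m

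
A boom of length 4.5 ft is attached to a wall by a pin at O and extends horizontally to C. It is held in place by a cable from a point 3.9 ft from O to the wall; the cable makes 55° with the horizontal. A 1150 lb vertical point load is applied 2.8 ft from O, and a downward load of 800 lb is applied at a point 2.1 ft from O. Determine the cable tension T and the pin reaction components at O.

T = 1534 lb, O_x = 879.7 lb, O_y = 693.6 lb

ΣM about O: T·sin55°·3.9 − 1150·2.8 − 800·2.1 = 0 → T = 4900/(3.9·0.819152) = 1533.79 ≈ 1534 lb.
ΣF_x = 0: O_x − T·cos55° = 0 → O_x = 1533.79 × 0.573576 = 879.7 lb.
ΣF_y = 0: O_y + T·sin55° − 1150 − 800 = 0 → O_y = 1950 − 1533.79 × 0.819152 = 693.6 lb.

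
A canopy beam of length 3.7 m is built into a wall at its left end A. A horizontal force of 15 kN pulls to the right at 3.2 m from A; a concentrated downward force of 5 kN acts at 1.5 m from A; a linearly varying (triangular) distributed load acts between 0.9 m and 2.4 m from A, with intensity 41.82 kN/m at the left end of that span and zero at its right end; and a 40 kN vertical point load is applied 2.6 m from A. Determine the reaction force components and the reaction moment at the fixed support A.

Resultant of the triangular load: ½ × 41.82 × 1.5 = 31.365 kN, acting at 1.4 m from A (one-third of the span from the peak).
ΣF_x = 0: A_x + 15 = 0 → A_x = -15.00 kN.
ΣF_y = 0: A_y − 5 − ½·41.82·1.5 − 40 = 0 → A_y = 76.37 kN.
ΣM about A: M_A − 5·1.5 − (½·41.82·1.5)·1.4 − 40·2.6 = 0 → M_A = 155.4 kN·m.

A_x = -15.00 kN, A_y = 76.37 kN, M_A = 155.4 kN·m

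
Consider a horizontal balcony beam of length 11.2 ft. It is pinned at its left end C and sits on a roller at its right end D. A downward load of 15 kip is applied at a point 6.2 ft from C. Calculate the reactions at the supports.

Taking moments about C: D_y·11.2 − 15·6.2 = 0 → D_y = 93/11.2 = 8.30357 ≈ 8.304 kip.
ΣF_y = 0: C_y + 8.30357 − 15 = 0 → C_y = 6.696 kip.
ΣF_x = 0: no horizontal applied forces, so C_x = 0.

C_x = 0, C_y = 6.696 kip, D_y = 8.304 kip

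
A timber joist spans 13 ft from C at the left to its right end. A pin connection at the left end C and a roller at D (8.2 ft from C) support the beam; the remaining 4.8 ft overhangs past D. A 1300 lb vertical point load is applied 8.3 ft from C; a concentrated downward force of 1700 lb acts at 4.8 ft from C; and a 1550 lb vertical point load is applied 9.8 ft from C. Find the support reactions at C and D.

Taking moments about C: D_y·8.2 − 1300·8.3 − 1700·4.8 − 1550·9.8 = 0 → D_y = 34140/8.2 = 4163.41 ≈ 4163 lb.
ΣF_y = 0: C_y + 4163.41 − 1300 − 1700 − 1550 = 0 → C_y = 386.6 lb.
ΣF_x = 0: no horizontal applied forces, so C_x = 0.

C_x = 0, C_y = 386.6 lb, D_y = 4163 lb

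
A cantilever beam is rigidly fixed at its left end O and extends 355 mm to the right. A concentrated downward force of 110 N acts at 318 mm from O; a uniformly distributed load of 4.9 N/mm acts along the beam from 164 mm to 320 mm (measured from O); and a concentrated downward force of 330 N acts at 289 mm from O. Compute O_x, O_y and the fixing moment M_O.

O_x = 0, O_y = 1204 N, M_O = 315300 N·mm

Resultant of the distributed load: 4.9 × 156 = 764.4 N at 242 mm from O.
ΣF_x = 0: O_x = 0.
ΣF_y = 0: O_y − 110 − 4.9·156 − 330 = 0 → O_y = 1204 N.
ΣM about O: M_O − 110·318 − (4.9·156)·242 − 330·289 = 0 → M_O = 315300 N·mm.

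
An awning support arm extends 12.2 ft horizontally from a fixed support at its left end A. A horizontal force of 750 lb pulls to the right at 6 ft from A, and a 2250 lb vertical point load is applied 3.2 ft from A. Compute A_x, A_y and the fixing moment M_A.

A_x = -750.0 lb, A_y = 2250 lb, M_A = 7200 lb·ft

ΣF_x = 0: A_x + 750 = 0 → A_x = -750.0 lb.
ΣF_y = 0: A_y − 2250 = 0 → A_y = 2250 lb.
ΣM about A: M_A − 2250·3.2 = 0 → M_A = 7200 lb·ft.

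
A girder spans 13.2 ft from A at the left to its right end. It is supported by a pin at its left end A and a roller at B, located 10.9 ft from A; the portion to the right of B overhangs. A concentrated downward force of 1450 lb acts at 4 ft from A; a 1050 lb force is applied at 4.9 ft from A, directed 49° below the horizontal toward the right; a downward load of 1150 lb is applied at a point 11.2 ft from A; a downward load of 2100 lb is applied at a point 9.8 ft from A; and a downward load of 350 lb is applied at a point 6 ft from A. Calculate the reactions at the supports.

Taking moments about A: B_y·10.9 − 1450·4 − 1050·sin49°·4.9 − 1150·11.2 − 2100·9.8 − 350·6 = 0 → B_y = 45243/10.9 = 4150.73 ≈ 4151 lb.
ΣF_y = 0: A_y + 4150.73 − 1450 − 1050·sin49° − 1150 − 2100 − 350 = 0 → A_y = 1692 lb.
ΣF_x = 0: A_x + 1050·cos49° = 0 → A_x = -688.9 lb.

A_x = -688.9 lb, A_y = 1692 lb, B_y = 4151 lb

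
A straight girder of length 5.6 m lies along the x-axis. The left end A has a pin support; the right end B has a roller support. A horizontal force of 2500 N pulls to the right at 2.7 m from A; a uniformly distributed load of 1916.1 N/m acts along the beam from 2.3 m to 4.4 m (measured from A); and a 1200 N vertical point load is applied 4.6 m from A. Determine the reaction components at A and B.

Resultant of the distributed load: 1916.1 × 2.1 = 4023.81 N at 3.35 m from A.
Taking moments about A: B_y·5.6 − (1916.1·2.1)·3.35 − 1200·4.6 = 0 → B_y = 18999.7635/5.6 = 3392.81 ≈ 3393 N.
ΣF_y = 0: A_y + 3392.81 − 1916.1·2.1 − 1200 = 0 → A_y = 1831 N.
ΣF_x = 0: A_x + 2500 = 0 → A_x = -2500 N.

A_x = -2500 N, A_y = 1831 N, B_y = 3393 N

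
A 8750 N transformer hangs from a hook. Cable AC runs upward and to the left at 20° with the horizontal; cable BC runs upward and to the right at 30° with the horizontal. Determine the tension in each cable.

ΣF_x = 0: −T_AC·cos20° + T_BC·cos30° = 0 → T_BC = 1.08506·T_AC.
ΣF_y = 0: T_AC·sin20° + T_BC·sin30° = 8750.
Substitute: T_AC·(0.34202 + 1.08506·0.5) = 8750 → T_AC = 9892.04 ≈ 9892 N.
Then T_BC = 1.08506 × 9892.04 = 10730 N.

T_AC = 9892 N, T_BC = 10730 N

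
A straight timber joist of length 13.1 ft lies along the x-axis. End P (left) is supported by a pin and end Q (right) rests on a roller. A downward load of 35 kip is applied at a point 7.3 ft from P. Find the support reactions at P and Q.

P_x = 0, P_y = 15.50 kip, Q_y = 19.50 kip

Taking moments about P: Q_y·13.1 − 35·7.3 = 0 → Q_y = 255.5/13.1 = 19.5038 ≈ 19.50 kip.
ΣF_y = 0: P_y + 19.5038 − 35 = 0 → P_y = 15.50 kip.
ΣF_x = 0: no horizontal applied forces, so P_x = 0.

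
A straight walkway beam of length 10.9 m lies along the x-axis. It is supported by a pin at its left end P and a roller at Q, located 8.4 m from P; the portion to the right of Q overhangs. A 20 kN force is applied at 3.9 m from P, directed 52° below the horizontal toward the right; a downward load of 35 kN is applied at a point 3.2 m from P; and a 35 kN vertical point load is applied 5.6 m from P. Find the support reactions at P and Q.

P_x = -12.31 kN, P_y = 41.78 kN, Q_y = 43.98 kN

Moments about P: Q_y·8.4 − 20·sin52°·3.9 − 35·3.2 − 35·5.6 = 0 → Q_y = 369.465/8.4 = 43.9839 ≈ 43.98 kN.
ΣF_y = 0: P_y + 43.9839 − 20·sin52° − 35 − 35 = 0 → P_y = 41.78 kN.
ΣF_x = 0: P_x + 20·cos52° = 0 → P_x = -12.31 kN.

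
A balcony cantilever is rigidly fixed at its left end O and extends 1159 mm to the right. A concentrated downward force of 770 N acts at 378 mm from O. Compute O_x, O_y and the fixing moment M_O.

O_x = 0, O_y = 770.0 N, M_O = 291100 N·mm

ΣF_x = 0: O_x = 0.
ΣF_y = 0: O_y − 770 = 0 → O_y = 770.0 N.
ΣM about O: M_O − 770·378 = 0 → M_O = 291100 N·mm.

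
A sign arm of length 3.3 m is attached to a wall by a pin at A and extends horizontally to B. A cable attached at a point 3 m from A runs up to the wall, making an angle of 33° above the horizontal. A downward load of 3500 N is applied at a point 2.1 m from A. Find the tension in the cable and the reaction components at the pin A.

T = 4498 N, A_x = 3773 N, A_y = 1050 N

ΣM about A: T·sin33°·3 − 3500·2.1 = 0 → T = 7350/(3·0.544639) = 4498.39 ≈ 4498 N.
ΣF_x = 0: A_x − T·cos33° = 0 → A_x = 4498.39 × 0.838671 = 3773 N.
ΣF_y = 0: A_y + T·sin33° − 3500 = 0 → A_y = 3500 − 4498.39 × 0.544639 = 1050 N.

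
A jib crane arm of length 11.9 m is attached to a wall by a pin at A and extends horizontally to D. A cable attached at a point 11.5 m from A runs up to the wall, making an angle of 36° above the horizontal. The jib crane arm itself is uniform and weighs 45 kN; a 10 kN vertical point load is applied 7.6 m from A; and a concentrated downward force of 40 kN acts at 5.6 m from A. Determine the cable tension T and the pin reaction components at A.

ΣM about A: T·sin36°·11.5 − 45·5.95 − 10·7.6 − 40·5.6 = 0 → T = 567.75/(11.5·0.587785) = 83.9926 ≈ 83.99 kN.
ΣF_x = 0: A_x − T·cos36° = 0 → A_x = 83.9926 × 0.809017 = 67.95 kN.
ΣF_y = 0: A_y + T·sin36° − 45 − 10 − 40 = 0 → A_y = 95 − 83.9926 × 0.587785 = 45.63 kN.

T = 83.99 kN, A_x = 67.95 kN, A_y = 45.63 kN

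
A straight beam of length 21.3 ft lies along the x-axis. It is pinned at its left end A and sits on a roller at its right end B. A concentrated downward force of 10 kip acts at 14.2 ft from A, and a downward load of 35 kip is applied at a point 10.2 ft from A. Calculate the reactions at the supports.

ΣM about A: B_y·21.3 − 10·14.2 − 35·10.2 = 0 → B_y = 499/21.3 = 23.4272 ≈ 23.43 kip.
ΣF_y = 0: A_y + 23.4272 − 10 − 35 = 0 → A_y = 21.57 kip.
ΣF_x = 0: no horizontal applied forces, so A_x = 0.

A_x = 0, A_y = 21.57 kip, B_y = 23.43 kip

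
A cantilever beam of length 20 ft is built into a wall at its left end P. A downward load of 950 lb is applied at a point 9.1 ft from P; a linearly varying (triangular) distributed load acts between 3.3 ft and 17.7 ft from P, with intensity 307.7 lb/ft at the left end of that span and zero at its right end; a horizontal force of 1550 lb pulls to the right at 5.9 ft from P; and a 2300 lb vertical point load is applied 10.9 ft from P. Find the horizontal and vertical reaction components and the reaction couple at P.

Resultant of the triangular load: ½ × 307.7 × 14.4 = 2215.44 lb, acting at 8.1 ft from P (one-third of the span from the peak).
ΣF_x = 0: P_x + 1550 = 0 → P_x = -1550 lb.
ΣF_y = 0: P_y − 950 − ½·307.7·14.4 − 2300 = 0 → P_y = 5465 lb.
ΣM about P: M_P − 950·9.1 − (½·307.7·14.4)·8.1 − 2300·10.9 = 0 → M_P = 51660 lb·ft.

P_x = -1550 lb, P_y = 5465 lb, M_P = 51660 lb·ft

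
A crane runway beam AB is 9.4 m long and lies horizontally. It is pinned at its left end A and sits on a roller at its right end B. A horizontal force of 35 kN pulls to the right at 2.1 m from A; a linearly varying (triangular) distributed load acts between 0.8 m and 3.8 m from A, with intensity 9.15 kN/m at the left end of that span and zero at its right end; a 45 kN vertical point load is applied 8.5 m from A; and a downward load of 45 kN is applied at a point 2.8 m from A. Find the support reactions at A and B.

A_x = -35.00 kN, A_y = 47.00 kN, B_y = 56.72 kN

Resultant of the triangular load: ½ × 9.15 × 3 = 13.725 kN, acting at 1.8 m from A (one-third of the span from the peak).
Moments about A: B_y·9.4 − (½·9.15·3)·1.8 − 45·8.5 − 45·2.8 = 0 → B_y = 533.205/9.4 = 56.7239 ≈ 56.72 kN.
ΣF_y = 0: A_y + 56.7239 − ½·9.15·3 − 45 − 45 = 0 → A_y = 47.00 kN.
ΣF_x = 0: A_x + 35 = 0 → A_x = -35.00 kN.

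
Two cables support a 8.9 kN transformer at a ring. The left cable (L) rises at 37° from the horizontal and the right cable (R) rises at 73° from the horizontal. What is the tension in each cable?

ΣF_x = 0: −T_L·cos37° + T_R·cos73° = 0 → T_R = 2.73158·T_L.
ΣF_y = 0: T_L·sin37° + T_R·sin73° = 8.9.
Substitute: T_L·(0.601815 + 2.73158·0.956305) = 8.9 → T_L = 2.7691 ≈ 2.769 kN.
Then T_R = 2.73158 × 2.7691 = 7.564 kN.

T_L = 2.769 kN, T_R = 7.564 kN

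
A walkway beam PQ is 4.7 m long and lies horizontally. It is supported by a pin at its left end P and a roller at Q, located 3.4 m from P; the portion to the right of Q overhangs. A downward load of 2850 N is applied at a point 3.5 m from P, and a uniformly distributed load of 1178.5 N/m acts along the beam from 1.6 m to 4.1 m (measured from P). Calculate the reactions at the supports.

Resultant of the distributed load: 1178.5 × 2.5 = 2946.25 N at 2.85 m from P.
ΣM about P: Q_y·3.4 − 2850·3.5 − (1178.5·2.5)·2.85 = 0 → Q_y = 18371.8125/3.4 = 5403.47 ≈ 5403 N.
ΣF_y = 0: P_y + 5403.47 − 2850 − 1178.5·2.5 = 0 → P_y = 392.8 N.
ΣF_x = 0: no horizontal applied forces, so P_x = 0.

P_x = 0, P_y = 392.8 N, Q_y = 5403 N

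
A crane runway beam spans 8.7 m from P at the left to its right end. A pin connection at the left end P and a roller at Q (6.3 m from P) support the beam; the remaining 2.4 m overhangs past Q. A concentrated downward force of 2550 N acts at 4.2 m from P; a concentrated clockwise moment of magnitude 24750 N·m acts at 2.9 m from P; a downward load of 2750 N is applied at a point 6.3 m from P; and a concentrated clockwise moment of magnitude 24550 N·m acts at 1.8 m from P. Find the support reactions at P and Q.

P_x = 0, P_y = -6975 N, Q_y = 12280 N

Moments about P: Q_y·6.3 − 2550·4.2 − 24750 − 2750·6.3 − 24550 = 0 → Q_y = 77335/6.3 = 12275.4 ≈ 12280 N.
ΣF_y = 0: P_y + 12275.4 − 2550 − 2750 = 0 → P_y = -6975 N.
ΣF_x = 0: no horizontal applied forces, so P_x = 0.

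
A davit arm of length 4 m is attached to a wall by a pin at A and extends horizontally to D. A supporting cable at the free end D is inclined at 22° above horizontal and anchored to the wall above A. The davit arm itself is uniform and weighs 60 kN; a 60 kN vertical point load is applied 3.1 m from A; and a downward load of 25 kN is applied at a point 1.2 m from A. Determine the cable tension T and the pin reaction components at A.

ΣM about A: T·sin22°·4 − 60·2 − 60·3.1 − 25·1.2 = 0 → T = 336/(4·0.374607) = 224.235 ≈ 224.2 kN.
ΣF_x = 0: A_x − T·cos22° = 0 → A_x = 224.235 × 0.927184 = 207.9 kN.
ΣF_y = 0: A_y + T·sin22° − 60 − 60 − 25 = 0 → A_y = 145 − 224.235 × 0.374607 = 61.00 kN.

T = 224.2 kN, A_x = 207.9 kN, A_y = 61.00 kN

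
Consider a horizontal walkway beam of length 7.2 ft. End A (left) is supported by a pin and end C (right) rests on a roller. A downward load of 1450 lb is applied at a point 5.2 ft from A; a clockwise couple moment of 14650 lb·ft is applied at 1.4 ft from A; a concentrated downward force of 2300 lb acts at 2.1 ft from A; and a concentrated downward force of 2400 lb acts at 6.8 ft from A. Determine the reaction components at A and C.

Taking moments about A: C_y·7.2 − 1450·5.2 − 14650 − 2300·2.1 − 2400·6.8 = 0 → C_y = 43340/7.2 = 6019.44 ≈ 6019 lb.
ΣF_y = 0: A_y + 6019.44 − 1450 − 2300 − 2400 = 0 → A_y = 130.6 lb.
ΣF_x = 0: no horizontal applied forces, so A_x = 0.

A_x = 0, A_y = 130.6 lb, C_y = 6019 lb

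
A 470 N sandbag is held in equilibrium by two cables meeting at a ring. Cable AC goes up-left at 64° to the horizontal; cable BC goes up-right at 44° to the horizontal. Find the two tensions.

T_AC = 355.5 N, T_BC = 216.6 N

ΣF_x = 0: −T_AC·cos64° + T_BC·cos44° = 0 → T_BC = 0.609408·T_AC.
ΣF_y = 0: T_AC·sin64° + T_BC·sin44° = 470.
Substitute: T_AC·(0.898794 + 0.609408·0.694658) = 470 → T_AC = 355.489 ≈ 355.5 N.
Then T_BC = 0.609408 × 355.489 = 216.6 N.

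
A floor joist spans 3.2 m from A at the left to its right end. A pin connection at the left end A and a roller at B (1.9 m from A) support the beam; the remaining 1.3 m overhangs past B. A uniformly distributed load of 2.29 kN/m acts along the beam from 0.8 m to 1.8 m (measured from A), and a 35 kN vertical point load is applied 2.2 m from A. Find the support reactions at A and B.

A_x = 0, A_y = -4.803 kN, B_y = 42.09 kN

Resultant of the distributed load: 2.29 × 1 = 2.29 kN at 1.3 m from A.
Taking moments about A: B_y·1.9 − (2.29·1)·1.3 − 35·2.2 = 0 → B_y = 79.977/1.9 = 42.0932 ≈ 42.09 kN.
ΣF_y = 0: A_y + 42.0932 − 2.29·1 − 35 = 0 → A_y = -4.803 kN.
ΣF_x = 0: no horizontal applied forces, so A_x = 0.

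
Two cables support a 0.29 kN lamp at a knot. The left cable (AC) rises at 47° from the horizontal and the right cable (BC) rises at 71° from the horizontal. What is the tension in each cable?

ΣF_x = 0: −T_AC·cos47° + T_BC·cos71° = 0 → T_BC = 2.09479·T_AC.
ΣF_y = 0: T_AC·sin47° + T_BC·sin71° = 0.29.
Substitute: T_AC·(0.731354 + 2.09479·0.945519) = 0.29 → T_AC = 0.106931 ≈ 0.1069 kN.
Then T_BC = 2.09479 × 0.106931 = 0.2240 kN.

T_AC = 0.1069 kN, T_BC = 0.2240 kN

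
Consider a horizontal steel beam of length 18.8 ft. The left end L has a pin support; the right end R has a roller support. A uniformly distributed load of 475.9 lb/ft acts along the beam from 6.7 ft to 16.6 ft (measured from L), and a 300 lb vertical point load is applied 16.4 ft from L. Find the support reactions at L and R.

L_x = 0, L_y = 1830 lb, R_y = 3181 lb

Resultant of the distributed load: 475.9 × 9.9 = 4711.41 lb at 11.65 ft from L.
ΣM about L: R_y·18.8 − (475.9·9.9)·11.65 − 300·16.4 = 0 → R_y = 59807.9265/18.8 = 3181.27 ≈ 3181 lb.
ΣF_y = 0: L_y + 3181.27 − 475.9·9.9 − 300 = 0 → L_y = 1830 lb.
ΣF_x = 0: no horizontal applied forces, so L_x = 0.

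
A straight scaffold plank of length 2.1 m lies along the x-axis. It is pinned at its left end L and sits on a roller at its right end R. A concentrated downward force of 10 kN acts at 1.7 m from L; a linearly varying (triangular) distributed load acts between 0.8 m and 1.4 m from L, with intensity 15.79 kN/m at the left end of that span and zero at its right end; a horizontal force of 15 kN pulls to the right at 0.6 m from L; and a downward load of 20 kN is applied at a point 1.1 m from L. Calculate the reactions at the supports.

L_x = -15.00 kN, L_y = 13.91 kN, R_y = 20.83 kN

Resultant of the triangular load: ½ × 15.79 × 0.6 = 4.737 kN, acting at 1 m from L (one-third of the span from the peak).
Taking moments about L: R_y·2.1 − 10·1.7 − (½·15.79·0.6)·1 − 20·1.1 = 0 → R_y = 43.737/2.1 = 20.8271 ≈ 20.83 kN.
ΣF_y = 0: L_y + 20.8271 − 10 − ½·15.79·0.6 − 20 = 0 → L_y = 13.91 kN.
ΣF_x = 0: L_x + 15 = 0 → L_x = -15.00 kN.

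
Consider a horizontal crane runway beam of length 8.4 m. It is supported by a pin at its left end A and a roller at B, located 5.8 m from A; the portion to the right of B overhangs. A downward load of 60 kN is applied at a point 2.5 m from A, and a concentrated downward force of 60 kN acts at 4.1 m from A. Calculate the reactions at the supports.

ΣM about A: B_y·5.8 − 60·2.5 − 60·4.1 = 0 → B_y = 396/5.8 = 68.2759 ≈ 68.28 kN.
ΣF_y = 0: A_y + 68.2759 − 60 − 60 = 0 → A_y = 51.72 kN.
ΣF_x = 0: no horizontal applied forces, so A_x = 0.

A_x = 0, A_y = 51.72 kN, B_y = 68.28 kN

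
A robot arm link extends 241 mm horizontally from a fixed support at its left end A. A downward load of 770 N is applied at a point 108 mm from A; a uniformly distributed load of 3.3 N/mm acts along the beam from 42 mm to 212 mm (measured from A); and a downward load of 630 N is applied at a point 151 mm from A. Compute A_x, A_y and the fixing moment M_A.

Resultant of the distributed load: 3.3 × 170 = 561 N at 127 mm from A.
ΣF_x = 0: A_x = 0.
ΣF_y = 0: A_y − 770 − 3.3·170 − 630 = 0 → A_y = 1961 N.
ΣM about A: M_A − 770·108 − (3.3·170)·127 − 630·151 = 0 → M_A = 249500 N·mm.

A_x = 0, A_y = 1961 N, M_A = 249500 N·mm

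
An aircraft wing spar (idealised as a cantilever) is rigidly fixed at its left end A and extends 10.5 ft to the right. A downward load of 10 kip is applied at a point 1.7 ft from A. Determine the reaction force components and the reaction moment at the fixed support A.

ΣF_x = 0: A_x = 0.
ΣF_y = 0: A_y − 10 = 0 → A_y = 10.00 kip.
ΣM about A: M_A − 10·1.7 = 0 → M_A = 17.00 kip·ft.

A_x = 0, A_y = 10.00 kip, M_A = 17.00 kip·ft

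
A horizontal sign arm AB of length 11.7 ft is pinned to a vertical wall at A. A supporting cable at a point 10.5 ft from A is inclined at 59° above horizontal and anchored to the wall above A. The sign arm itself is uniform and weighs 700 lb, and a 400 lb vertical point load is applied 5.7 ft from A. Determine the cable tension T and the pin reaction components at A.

T = 708.3 lb, A_x = 364.8 lb, A_y = 492.9 lb

ΣM about A: T·sin59°·10.5 − 700·5.85 − 400·5.7 = 0 → T = 6375/(10.5·0.857167) = 708.313 ≈ 708.3 lb.
ΣF_x = 0: A_x − T·cos59° = 0 → A_x = 708.313 × 0.515038 = 364.8 lb.
ΣF_y = 0: A_y + T·sin59° − 700 − 400 = 0 → A_y = 1100 − 708.313 × 0.857167 = 492.9 lb.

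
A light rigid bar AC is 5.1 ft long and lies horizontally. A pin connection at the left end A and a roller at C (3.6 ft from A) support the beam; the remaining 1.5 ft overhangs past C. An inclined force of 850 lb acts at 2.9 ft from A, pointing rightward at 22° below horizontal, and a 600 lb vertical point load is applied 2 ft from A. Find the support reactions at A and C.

A_x = -788.1 lb, A_y = 328.6 lb, C_y = 589.8 lb

Taking moments about A: C_y·3.6 − 850·sin22°·2.9 − 600·2 = 0 → C_y = 2123.41/3.6 = 589.836 ≈ 589.8 lb.
ΣF_y = 0: A_y + 589.836 − 850·sin22° − 600 = 0 → A_y = 328.6 lb.
ΣF_x = 0: A_x + 850·cos22° = 0 → A_x = -788.1 lb.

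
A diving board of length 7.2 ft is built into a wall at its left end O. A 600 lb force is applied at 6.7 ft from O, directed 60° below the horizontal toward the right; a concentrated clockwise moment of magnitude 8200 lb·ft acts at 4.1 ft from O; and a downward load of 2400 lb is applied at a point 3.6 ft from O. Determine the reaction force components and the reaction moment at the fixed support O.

O_x = -300.0 lb, O_y = 2920 lb, M_O = 20320 lb·ft

ΣF_x = 0: O_x + 600·cos60° = 0 → O_x = -300.0 lb.
ΣF_y = 0: O_y − 600·sin60° − 2400 = 0 → O_y = 2920 lb.
ΣM about O: M_O − 600·sin60°·6.7 − 8200 − 2400·3.6 = 0 → M_O = 20320 lb·ft.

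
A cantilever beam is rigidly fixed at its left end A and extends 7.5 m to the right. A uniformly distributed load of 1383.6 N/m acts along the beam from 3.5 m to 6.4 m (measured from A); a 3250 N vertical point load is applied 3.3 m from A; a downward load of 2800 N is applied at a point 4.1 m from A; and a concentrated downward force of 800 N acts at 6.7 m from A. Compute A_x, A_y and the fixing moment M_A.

Resultant of the distributed load: 1383.6 × 2.9 = 4012.44 N at 4.95 m from A.
ΣF_x = 0: A_x = 0.
ΣF_y = 0: A_y − 1383.6·2.9 − 3250 − 2800 − 800 = 0 → A_y = 10860 N.
ΣM about A: M_A − (1383.6·2.9)·4.95 − 3250·3.3 − 2800·4.1 − 800·6.7 = 0 → M_A = 47430 N·m.

A_x = 0, A_y = 10860 N, M_A = 47430 N·m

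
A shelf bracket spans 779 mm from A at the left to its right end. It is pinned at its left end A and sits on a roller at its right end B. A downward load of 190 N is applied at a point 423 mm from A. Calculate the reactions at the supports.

ΣM about A: B_y·779 − 190·423 = 0 → B_y = 80370/779 = 103.171 ≈ 103.2 N.
ΣF_y = 0: A_y + 103.171 − 190 = 0 → A_y = 86.83 N.
ΣF_x = 0: no horizontal applied forces, so A_x = 0.

A_x = 0, A_y = 86.83 N, B_y = 103.2 N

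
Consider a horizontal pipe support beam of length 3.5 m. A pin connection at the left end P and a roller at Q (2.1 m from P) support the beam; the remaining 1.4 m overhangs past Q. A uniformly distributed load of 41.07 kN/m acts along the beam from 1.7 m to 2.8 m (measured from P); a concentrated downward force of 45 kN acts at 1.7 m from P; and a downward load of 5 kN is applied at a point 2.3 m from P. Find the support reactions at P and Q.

P_x = 0, P_y = 4.868 kN, Q_y = 90.31 kN

Resultant of the distributed load: 41.07 × 1.1 = 45.177 kN at 2.25 m from P.
Moments about P: Q_y·2.1 − (41.07·1.1)·2.25 − 45·1.7 − 5·2.3 = 0 → Q_y = 189.64825/2.1 = 90.3087 ≈ 90.31 kN.
ΣF_y = 0: P_y + 90.3087 − 41.07·1.1 − 45 − 5 = 0 → P_y = 4.868 kN.
ΣF_x = 0: no horizontal applied forces, so P_x = 0.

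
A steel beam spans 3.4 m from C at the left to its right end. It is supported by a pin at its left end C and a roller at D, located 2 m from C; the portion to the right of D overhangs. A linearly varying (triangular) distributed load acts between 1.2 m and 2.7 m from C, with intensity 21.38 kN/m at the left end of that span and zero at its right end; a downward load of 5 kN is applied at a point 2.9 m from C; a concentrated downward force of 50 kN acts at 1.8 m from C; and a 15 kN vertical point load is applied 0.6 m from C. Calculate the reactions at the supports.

Resultant of the triangular load: ½ × 21.38 × 1.5 = 16.035 kN, acting at 1.7 m from C (one-third of the span from the peak).
Taking moments about C: D_y·2 − (½·21.38·1.5)·1.7 − 5·2.9 − 50·1.8 − 15·0.6 = 0 → D_y = 140.7595/2 = 70.3798 ≈ 70.38 kN.
ΣF_y = 0: C_y + 70.3798 − ½·21.38·1.5 − 5 − 50 − 15 = 0 → C_y = 15.66 kN.
ΣF_x = 0: no horizontal applied forces, so C_x = 0.

C_x = 0, C_y = 15.66 kN, D_y = 70.38 kN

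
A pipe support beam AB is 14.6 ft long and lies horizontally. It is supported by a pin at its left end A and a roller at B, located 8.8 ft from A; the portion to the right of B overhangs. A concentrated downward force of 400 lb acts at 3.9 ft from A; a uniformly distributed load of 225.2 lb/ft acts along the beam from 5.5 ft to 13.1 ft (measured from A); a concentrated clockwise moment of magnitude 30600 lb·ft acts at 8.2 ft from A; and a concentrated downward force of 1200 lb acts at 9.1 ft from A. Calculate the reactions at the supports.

A_x = 0, A_y = -3393 lb, B_y = 6704 lb

Resultant of the distributed load: 225.2 × 7.6 = 1711.52 lb at 9.3 ft from A.
Moments about A: B_y·8.8 − 400·3.9 − (225.2·7.6)·9.3 − 30600 − 1200·9.1 = 0 → B_y = 58997.136/8.8 = 6704.22 ≈ 6704 lb.
ΣF_y = 0: A_y + 6704.22 − 400 − 225.2·7.6 − 1200 = 0 → A_y = -3393 lb.
ΣF_x = 0: no horizontal applied forces, so A_x = 0.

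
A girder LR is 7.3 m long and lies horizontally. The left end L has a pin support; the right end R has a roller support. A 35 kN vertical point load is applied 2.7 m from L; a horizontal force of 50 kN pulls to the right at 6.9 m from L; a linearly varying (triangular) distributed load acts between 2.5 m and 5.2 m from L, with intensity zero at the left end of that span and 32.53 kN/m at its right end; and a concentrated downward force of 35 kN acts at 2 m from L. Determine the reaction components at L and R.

Resultant of the triangular load: ½ × 32.53 × 2.7 = 43.9155 kN, acting at 4.3 m from L (one-third of the span from the peak).
Taking moments about L: R_y·7.3 − 35·2.7 − (½·32.53·2.7)·4.3 − 35·2 = 0 → R_y = 353.33665/7.3 = 48.4023 ≈ 48.40 kN.
ΣF_y = 0: L_y + 48.4023 − 35 − ½·32.53·2.7 − 35 = 0 → L_y = 65.51 kN.
ΣF_x = 0: L_x + 50 = 0 → L_x = -50.00 kN.

L_x = -50.00 kN, L_y = 65.51 kN, R_y = 48.40 kN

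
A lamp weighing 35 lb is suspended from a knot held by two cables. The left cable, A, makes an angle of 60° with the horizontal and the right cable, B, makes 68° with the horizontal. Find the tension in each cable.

ΣF_x = 0: −T_A·cos60° + T_B·cos68° = 0 → T_B = 1.33473·T_A.
ΣF_y = 0: T_A·sin60° + T_B·sin68° = 35.
Substitute: T_A·(0.866025 + 1.33473·0.927184) = 35 → T_A = 16.6384 ≈ 16.64 lb.
Then T_B = 1.33473 × 16.6384 = 22.21 lb.

T_A = 16.64 lb, T_B = 22.21 lb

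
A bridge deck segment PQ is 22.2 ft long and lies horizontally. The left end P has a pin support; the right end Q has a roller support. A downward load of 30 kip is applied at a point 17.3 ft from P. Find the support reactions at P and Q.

Moments about P: Q_y·22.2 − 30·17.3 = 0 → Q_y = 519/22.2 = 23.3784 ≈ 23.38 kip.
ΣF_y = 0: P_y + 23.3784 − 30 = 0 → P_y = 6.622 kip.
ΣF_x = 0: no horizontal applied forces, so P_x = 0.

P_x = 0, P_y = 6.622 kip, Q_y = 23.38 kip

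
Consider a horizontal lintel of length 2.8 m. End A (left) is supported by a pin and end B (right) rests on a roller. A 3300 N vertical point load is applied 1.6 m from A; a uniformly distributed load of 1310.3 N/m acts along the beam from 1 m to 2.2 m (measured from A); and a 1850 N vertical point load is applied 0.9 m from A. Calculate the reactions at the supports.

Resultant of the distributed load: 1310.3 × 1.2 = 1572.36 N at 1.6 m from A.
ΣM about A: B_y·2.8 − 3300·1.6 − (1310.3·1.2)·1.6 − 1850·0.9 = 0 → B_y = 9460.776/2.8 = 3378.85 ≈ 3379 N.
ΣF_y = 0: A_y + 3378.85 − 3300 − 1310.3·1.2 − 1850 = 0 → A_y = 3344 N.
ΣF_x = 0: no horizontal applied forces, so A_x = 0.

A_x = 0, A_y = 3344 N, B_y = 3379 N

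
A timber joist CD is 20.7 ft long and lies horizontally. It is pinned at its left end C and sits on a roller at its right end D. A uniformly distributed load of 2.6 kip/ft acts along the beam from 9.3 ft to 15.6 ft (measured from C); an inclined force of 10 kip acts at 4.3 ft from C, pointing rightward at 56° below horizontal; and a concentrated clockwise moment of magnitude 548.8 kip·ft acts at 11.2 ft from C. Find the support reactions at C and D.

C_x = -5.592 kip, C_y = -13.42 kip, D_y = 38.09 kip

Resultant of the distributed load: 2.6 × 6.3 = 16.38 kip at 12.45 ft from C.
Moments about C: D_y·20.7 − (2.6·6.3)·12.45 − 10·sin56°·4.3 − 548.8 = 0 → D_y = 788.38/20.7 = 38.086 ≈ 38.09 kip.
ΣF_y = 0: C_y + 38.086 − 2.6·6.3 − 10·sin56° = 0 → C_y = -13.42 kip.
ΣF_x = 0: C_x + 10·cos56° = 0 → C_x = -5.592 kip.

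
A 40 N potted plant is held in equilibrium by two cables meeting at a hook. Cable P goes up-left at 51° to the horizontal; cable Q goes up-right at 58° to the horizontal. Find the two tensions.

T_P = 22.42 N, T_Q = 26.62 N

ΣF_x = 0: −T_P·cos51° + T_Q·cos58° = 0 → T_Q = 1.18758·T_P.
ΣF_y = 0: T_P·sin51° + T_Q·sin58° = 40.
Substitute: T_P·(0.777146 + 1.18758·0.848048) = 40 → T_P = 22.4181 ≈ 22.42 N.
Then T_Q = 1.18758 × 22.4181 = 26.62 N.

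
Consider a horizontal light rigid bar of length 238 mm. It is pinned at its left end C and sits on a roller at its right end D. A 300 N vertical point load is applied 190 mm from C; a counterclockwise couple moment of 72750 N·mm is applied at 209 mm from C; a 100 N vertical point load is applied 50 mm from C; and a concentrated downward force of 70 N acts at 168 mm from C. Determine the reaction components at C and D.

C_x = 0, C_y = 465.8 N, D_y = 4.244 N

ΣM about C: D_y·238 − 300·190 + 72750 − 100·50 − 70·168 = 0 → D_y = 1010/238 = 4.2437 ≈ 4.244 N.
ΣF_y = 0: C_y + 4.2437 − 300 − 100 − 70 = 0 → C_y = 465.8 N.
ΣF_x = 0: no horizontal applied forces, so C_x = 0.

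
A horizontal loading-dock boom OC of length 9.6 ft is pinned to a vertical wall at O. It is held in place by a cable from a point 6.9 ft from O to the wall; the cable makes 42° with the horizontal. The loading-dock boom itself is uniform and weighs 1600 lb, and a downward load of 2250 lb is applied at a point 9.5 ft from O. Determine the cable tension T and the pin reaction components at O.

T = 6293 lb, O_x = 4677 lb, O_y = -360.9 lb

ΣM about O: T·sin42°·6.9 − 1600·4.8 − 2250·9.5 = 0 → T = 29055/(6.9·0.669131) = 6293.04 ≈ 6293 lb.
ΣF_x = 0: O_x − T·cos42° = 0 → O_x = 6293.04 × 0.743145 = 4677 lb.
ΣF_y = 0: O_y + T·sin42° − 1600 − 2250 = 0 → O_y = 3850 − 6293.04 × 0.669131 = -360.9 lb.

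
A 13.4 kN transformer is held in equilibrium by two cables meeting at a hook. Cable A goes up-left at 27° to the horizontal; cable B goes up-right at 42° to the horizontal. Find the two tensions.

T_A = 10.67 kN, T_B = 12.79 kN

ΣF_x = 0: −T_A·cos27° + T_B·cos42° = 0 → T_B = 1.19897·T_A.
ΣF_y = 0: T_A·sin27° + T_B·sin42° = 13.4.
Substitute: T_A·(0.45399 + 1.19897·0.669131) = 13.4 → T_A = 10.6666 ≈ 10.67 kN.
Then T_B = 1.19897 × 10.6666 = 12.79 kN.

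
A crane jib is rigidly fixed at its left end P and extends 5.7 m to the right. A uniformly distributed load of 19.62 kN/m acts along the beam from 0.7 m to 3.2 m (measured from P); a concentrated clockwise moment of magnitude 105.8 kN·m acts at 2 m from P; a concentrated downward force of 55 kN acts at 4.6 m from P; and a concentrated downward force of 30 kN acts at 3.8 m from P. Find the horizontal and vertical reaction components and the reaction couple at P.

P_x = 0, P_y = 134.1 kN, M_P = 568.4 kN·m

Resultant of the distributed load: 19.62 × 2.5 = 49.05 kN at 1.95 m from P.
ΣF_x = 0: P_x = 0.
ΣF_y = 0: P_y − 19.62·2.5 − 55 − 30 = 0 → P_y = 134.1 kN.
ΣM about P: M_P − (19.62·2.5)·1.95 − 105.8 − 55·4.6 − 30·3.8 = 0 → M_P = 568.4 kN·m.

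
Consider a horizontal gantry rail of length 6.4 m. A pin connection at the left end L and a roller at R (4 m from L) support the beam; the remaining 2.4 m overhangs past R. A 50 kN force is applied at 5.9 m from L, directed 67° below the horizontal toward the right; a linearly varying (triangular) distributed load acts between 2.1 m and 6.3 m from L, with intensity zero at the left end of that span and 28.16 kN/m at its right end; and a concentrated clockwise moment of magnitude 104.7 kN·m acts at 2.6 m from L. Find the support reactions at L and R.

Resultant of the triangular load: ½ × 28.16 × 4.2 = 59.136 kN, acting at 4.9 m from L (one-third of the span from the peak).
Taking moments about L: R_y·4 − 50·sin67°·5.9 − (½·28.16·4.2)·4.9 − 104.7 = 0 → R_y = 666.015/4 = 166.504 ≈ 166.5 kN.
ΣF_y = 0: L_y + 166.504 − 50·sin67° − ½·28.16·4.2 = 0 → L_y = -61.34 kN.
ΣF_x = 0: L_x + 50·cos67° = 0 → L_x = -19.54 kN.

L_x = -19.54 kN, L_y = -61.34 kN, R_y = 166.5 kN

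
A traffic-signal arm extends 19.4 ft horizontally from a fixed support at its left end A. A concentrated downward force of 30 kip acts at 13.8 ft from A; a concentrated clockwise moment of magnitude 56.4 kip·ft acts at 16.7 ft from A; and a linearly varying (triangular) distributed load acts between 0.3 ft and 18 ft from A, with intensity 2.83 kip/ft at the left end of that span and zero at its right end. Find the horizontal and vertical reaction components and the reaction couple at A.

A_x = 0, A_y = 55.05 kip, M_A = 625.7 kip·ft

Resultant of the triangular load: ½ × 2.83 × 17.7 = 25.0455 kip, acting at 6.2 ft from A (one-third of the span from the peak).
ΣF_x = 0: A_x = 0.
ΣF_y = 0: A_y − 30 − ½·2.83·17.7 = 0 → A_y = 55.05 kip.
ΣM about A: M_A − 30·13.8 − 56.4 − (½·2.83·17.7)·6.2 = 0 → M_A = 625.7 kip·ft.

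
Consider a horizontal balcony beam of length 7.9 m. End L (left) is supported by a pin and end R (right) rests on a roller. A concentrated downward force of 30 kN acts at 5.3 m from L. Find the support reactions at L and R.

ΣM about L: R_y·7.9 − 30·5.3 = 0 → R_y = 159/7.9 = 20.1266 ≈ 20.13 kN.
ΣF_y = 0: L_y + 20.1266 − 30 = 0 → L_y = 9.873 kN.
ΣF_x = 0: no horizontal applied forces, so L_x = 0.

L_x = 0, L_y = 9.873 kN, R_y = 20.13 kN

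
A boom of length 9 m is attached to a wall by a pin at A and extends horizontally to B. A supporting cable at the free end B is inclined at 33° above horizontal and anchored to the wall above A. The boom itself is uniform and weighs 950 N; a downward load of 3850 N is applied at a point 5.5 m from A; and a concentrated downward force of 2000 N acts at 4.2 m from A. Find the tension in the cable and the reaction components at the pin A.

ΣM about A: T·sin33°·9 − 950·4.5 − 3850·5.5 − 2000·4.2 = 0 → T = 33850/(9·0.544639) = 6905.7 ≈ 6906 N.
ΣF_x = 0: A_x − T·cos33° = 0 → A_x = 6905.7 × 0.838671 = 5792 N.
ΣF_y = 0: A_y + T·sin33° − 950 − 3850 − 2000 = 0 → A_y = 6800 − 6905.7 × 0.544639 = 3039 N.

T = 6906 N, A_x = 5792 N, A_y = 3039 N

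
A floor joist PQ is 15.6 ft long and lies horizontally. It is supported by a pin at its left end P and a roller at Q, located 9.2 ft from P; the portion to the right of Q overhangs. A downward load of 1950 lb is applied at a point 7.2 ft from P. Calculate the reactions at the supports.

P_x = 0, P_y = 423.9 lb, Q_y = 1526 lb

Moments about P: Q_y·9.2 − 1950·7.2 = 0 → Q_y = 14040/9.2 = 1526.09 ≈ 1526 lb.
ΣF_y = 0: P_y + 1526.09 − 1950 = 0 → P_y = 423.9 lb.
ΣF_x = 0: no horizontal applied forces, so P_x = 0.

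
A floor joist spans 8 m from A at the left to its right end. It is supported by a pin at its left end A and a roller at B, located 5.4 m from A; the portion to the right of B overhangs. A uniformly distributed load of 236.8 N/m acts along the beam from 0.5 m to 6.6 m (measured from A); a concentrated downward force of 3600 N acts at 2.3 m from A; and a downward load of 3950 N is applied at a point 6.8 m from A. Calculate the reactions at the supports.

Resultant of the distributed load: 236.8 × 6.1 = 1444.48 N at 3.55 m from A.
Taking moments about A: B_y·5.4 − (236.8·6.1)·3.55 − 3600·2.3 − 3950·6.8 = 0 → B_y = 40267.904/5.4 = 7457.02 ≈ 7457 N.
ΣF_y = 0: A_y + 7457.02 − 236.8·6.1 − 3600 − 3950 = 0 → A_y = 1537 N.
ΣF_x = 0: no horizontal applied forces, so A_x = 0.

A_x = 0, A_y = 1537 N, B_y = 7457 N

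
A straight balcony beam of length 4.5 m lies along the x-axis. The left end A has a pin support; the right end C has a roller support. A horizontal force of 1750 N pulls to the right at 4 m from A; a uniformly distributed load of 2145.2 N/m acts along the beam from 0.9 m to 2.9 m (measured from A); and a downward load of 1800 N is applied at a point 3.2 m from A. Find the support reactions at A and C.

Resultant of the distributed load: 2145.2 × 2 = 4290.4 N at 1.9 m from A.
Moments about A: C_y·4.5 − (2145.2·2)·1.9 − 1800·3.2 = 0 → C_y = 13911.76/4.5 = 3091.5 ≈ 3092 N.
ΣF_y = 0: A_y + 3091.5 − 2145.2·2 − 1800 = 0 → A_y = 2999 N.
ΣF_x = 0: A_x + 1750 = 0 → A_x = -1750 N.

A_x = -1750 N, A_y = 2999 N, C_y = 3092 N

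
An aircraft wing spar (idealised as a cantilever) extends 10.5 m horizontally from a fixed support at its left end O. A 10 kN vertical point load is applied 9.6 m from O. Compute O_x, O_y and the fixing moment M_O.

ΣF_x = 0: O_x = 0.
ΣF_y = 0: O_y − 10 = 0 → O_y = 10.00 kN.
ΣM about O: M_O − 10·9.6 = 0 → M_O = 96.00 kN·m.

O_x = 0, O_y = 10.00 kN, M_O = 96.00 kN·m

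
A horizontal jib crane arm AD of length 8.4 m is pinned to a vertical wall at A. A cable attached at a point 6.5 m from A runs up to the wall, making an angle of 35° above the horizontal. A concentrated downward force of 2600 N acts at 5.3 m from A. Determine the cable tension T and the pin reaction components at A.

ΣM about A: T·sin35°·6.5 − 2600·5.3 = 0 → T = 13780/(6.5·0.573576) = 3696.11 ≈ 3696 N.
ΣF_x = 0: A_x − T·cos35° = 0 → A_x = 3696.11 × 0.819152 = 3028 N.
ΣF_y = 0: A_y + T·sin35° − 2600 = 0 → A_y = 2600 − 3696.11 × 0.573576 = 480.0 N.

T = 3696 N, A_x = 3028 N, A_y = 480.0 N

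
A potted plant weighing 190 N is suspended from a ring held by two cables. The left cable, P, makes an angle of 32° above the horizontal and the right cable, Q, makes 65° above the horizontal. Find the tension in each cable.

ΣF_x = 0: −T_P·cos32° + T_Q·cos65° = 0 → T_Q = 2.00665·T_P.
ΣF_y = 0: T_P·sin32° + T_Q·sin65° = 190.
Substitute: T_P·(0.529919 + 2.00665·0.906308) = 190 → T_P = 80.9006 ≈ 80.90 N.
Then T_Q = 2.00665 × 80.9006 = 162.3 N.

T_P = 80.90 N, T_Q = 162.3 N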